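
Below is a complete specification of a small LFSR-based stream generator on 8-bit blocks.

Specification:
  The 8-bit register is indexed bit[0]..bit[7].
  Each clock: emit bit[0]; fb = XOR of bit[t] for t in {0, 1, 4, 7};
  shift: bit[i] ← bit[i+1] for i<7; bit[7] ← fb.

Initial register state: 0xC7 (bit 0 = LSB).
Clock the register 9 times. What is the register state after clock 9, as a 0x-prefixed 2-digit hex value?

0x9B

reg_0 = 0xC7
clock 1: out=1, reg = 0xE3
clock 2: out=1, reg = 0xF1
clock 3: out=1, reg = 0xF8
clock 4: out=0, reg = 0x7C
clock 5: out=0, reg = 0xBE
clock 6: out=0, reg = 0xDF
clock 7: out=1, reg = 0x6F
clock 8: out=1, reg = 0x37
clock 9: out=1, reg = 0x9B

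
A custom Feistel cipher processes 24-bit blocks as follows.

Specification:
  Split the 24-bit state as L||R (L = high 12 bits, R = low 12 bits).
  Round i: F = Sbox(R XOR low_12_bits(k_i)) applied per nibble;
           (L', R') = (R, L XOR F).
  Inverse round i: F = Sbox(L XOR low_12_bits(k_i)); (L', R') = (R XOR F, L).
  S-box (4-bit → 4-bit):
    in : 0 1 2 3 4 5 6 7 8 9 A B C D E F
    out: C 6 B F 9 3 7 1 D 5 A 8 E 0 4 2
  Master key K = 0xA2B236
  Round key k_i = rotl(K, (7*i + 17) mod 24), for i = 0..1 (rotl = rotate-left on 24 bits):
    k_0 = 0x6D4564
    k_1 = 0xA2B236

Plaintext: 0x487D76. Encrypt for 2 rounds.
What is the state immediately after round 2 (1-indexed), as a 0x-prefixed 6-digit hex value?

s_0 = plaintext = 0x487D76
s_1 = Round(s_0, k_0) = 0xD769EC
s_2 = Round(s_1, k_1) = 0x9EC57C

0x9EC57C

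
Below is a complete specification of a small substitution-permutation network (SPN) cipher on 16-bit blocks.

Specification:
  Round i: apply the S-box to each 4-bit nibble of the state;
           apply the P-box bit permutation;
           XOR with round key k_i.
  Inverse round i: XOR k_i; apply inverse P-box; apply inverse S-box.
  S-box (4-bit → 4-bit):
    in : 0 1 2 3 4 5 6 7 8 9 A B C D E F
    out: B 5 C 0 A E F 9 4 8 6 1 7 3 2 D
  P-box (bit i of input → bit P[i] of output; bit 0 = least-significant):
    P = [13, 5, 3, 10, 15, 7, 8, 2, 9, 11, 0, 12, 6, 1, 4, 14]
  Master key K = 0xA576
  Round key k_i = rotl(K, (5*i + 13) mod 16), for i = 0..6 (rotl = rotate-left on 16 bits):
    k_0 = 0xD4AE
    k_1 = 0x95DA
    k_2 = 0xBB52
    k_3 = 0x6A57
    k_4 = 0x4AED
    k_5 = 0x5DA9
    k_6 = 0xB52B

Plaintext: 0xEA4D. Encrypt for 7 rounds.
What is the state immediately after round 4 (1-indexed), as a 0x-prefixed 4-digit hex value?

s_0 = plaintext = 0xEA4D
s_1 = Round(s_0, k_0) = 0xFC09
s_2 = Round(s_1, k_1) = 0x5B0F
s_3 = Round(s_2, k_2) = 0x5DCC
s_4 = Round(s_3, k_3) = 0x81ED
s_5 = Round(s_4, k_4) = 0x685C
s_6 = Round(s_5, k_5) = 0x3C56
s_7 = Round(s_6, k_6) = 0x9A86

0x81ED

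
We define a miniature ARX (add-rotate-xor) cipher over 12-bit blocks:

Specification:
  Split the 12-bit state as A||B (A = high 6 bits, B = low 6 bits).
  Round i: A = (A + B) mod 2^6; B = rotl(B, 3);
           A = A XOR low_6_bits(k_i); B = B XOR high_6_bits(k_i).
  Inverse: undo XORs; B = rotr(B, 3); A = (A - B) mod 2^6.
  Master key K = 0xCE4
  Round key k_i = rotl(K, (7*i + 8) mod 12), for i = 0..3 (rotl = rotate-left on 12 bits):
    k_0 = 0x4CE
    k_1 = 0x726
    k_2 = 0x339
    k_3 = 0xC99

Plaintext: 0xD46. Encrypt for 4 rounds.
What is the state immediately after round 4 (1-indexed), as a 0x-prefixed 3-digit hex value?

0x293

s_0 = plaintext = 0xD46
s_1 = Round(s_0, k_0) = 0xD63
s_2 = Round(s_1, k_1) = 0xF80
s_3 = Round(s_2, k_2) = 0x1CC
s_4 = Round(s_3, k_3) = 0x293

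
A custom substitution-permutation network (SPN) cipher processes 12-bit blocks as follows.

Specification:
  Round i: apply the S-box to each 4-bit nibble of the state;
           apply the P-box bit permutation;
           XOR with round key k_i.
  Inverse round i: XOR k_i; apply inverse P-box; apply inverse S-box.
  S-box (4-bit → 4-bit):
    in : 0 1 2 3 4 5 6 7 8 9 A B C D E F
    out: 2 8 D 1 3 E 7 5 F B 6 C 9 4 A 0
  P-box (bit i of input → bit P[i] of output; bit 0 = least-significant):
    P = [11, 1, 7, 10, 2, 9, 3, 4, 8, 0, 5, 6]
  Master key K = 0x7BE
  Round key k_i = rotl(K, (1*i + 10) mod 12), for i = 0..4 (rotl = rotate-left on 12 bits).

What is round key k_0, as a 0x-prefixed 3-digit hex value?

K = 0x7BE
k_0 = rotl(K, (1*0+10) mod 12) = rotl(K, 10) = 0x9EF

0x9EF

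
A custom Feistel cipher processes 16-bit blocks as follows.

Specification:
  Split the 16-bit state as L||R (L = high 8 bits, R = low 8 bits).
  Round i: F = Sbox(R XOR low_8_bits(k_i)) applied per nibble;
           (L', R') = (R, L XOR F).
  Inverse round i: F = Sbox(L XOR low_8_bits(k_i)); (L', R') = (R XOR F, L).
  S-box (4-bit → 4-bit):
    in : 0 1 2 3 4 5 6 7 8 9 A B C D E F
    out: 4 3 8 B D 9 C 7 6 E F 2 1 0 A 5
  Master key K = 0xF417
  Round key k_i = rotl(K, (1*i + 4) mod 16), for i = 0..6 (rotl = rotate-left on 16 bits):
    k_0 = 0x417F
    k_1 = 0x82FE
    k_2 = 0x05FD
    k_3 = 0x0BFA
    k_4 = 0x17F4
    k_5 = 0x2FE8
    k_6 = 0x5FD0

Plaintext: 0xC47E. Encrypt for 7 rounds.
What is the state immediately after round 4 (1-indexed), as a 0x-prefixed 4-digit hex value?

s_0 = plaintext = 0xC47E
s_1 = Round(s_0, k_0) = 0x7E87
s_2 = Round(s_1, k_1) = 0x8700
s_3 = Round(s_2, k_2) = 0x00D7
s_4 = Round(s_3, k_3) = 0xD780
s_5 = Round(s_4, k_4) = 0x80AA
s_6 = Round(s_5, k_5) = 0xAA58
s_7 = Round(s_6, k_6) = 0x58CC

0xD780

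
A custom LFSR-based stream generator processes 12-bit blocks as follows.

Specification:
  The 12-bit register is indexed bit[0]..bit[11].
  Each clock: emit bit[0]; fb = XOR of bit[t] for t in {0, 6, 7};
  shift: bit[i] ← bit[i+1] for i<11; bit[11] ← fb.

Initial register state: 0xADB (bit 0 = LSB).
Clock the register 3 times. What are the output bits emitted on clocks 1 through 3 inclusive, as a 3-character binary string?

reg_0 = 0xADB
clock 1: out=1, reg = 0xD6D
clock 2: out=1, reg = 0x6B6
clock 3: out=0, reg = 0xB5B

110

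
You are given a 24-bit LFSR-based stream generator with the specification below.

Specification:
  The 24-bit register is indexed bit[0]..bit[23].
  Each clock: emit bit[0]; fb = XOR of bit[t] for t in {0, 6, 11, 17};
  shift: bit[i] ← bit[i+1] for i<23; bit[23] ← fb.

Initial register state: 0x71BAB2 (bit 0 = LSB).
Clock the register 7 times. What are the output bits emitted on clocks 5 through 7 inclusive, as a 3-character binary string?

110

reg_0 = 0x71BAB2
clock 1: out=0, reg = 0xB8DD59
clock 2: out=1, reg = 0xDC6EAC
clock 3: out=0, reg = 0xEE3756
clock 4: out=0, reg = 0x771BAB
clock 5: out=1, reg = 0xBB8DD5
clock 6: out=1, reg = 0x5DC6EA
clock 7: out=0, reg = 0xAEE375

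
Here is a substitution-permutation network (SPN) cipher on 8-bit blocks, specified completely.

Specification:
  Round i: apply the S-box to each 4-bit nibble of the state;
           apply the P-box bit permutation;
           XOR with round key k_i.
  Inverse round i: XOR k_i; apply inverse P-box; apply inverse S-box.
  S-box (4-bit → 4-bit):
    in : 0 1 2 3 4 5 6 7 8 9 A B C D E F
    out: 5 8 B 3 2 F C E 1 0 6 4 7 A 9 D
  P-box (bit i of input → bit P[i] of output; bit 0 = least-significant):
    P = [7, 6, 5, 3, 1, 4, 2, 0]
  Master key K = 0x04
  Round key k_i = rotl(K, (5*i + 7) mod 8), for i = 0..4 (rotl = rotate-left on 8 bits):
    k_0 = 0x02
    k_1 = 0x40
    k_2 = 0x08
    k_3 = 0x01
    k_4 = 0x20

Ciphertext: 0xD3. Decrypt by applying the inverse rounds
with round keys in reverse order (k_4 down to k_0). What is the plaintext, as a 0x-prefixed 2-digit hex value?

s_0 = ciphertext = 0xD3
s_1 = InvRound(s_0, k_4) = 0x2C
s_2 = InvRound(s_1, k_3) = 0x66
s_3 = InvRound(s_2, k_2) = 0x07
s_4 = InvRound(s_3, k_1) = 0xF4
s_5 = InvRound(s_4, k_0) = 0xCC

0xCC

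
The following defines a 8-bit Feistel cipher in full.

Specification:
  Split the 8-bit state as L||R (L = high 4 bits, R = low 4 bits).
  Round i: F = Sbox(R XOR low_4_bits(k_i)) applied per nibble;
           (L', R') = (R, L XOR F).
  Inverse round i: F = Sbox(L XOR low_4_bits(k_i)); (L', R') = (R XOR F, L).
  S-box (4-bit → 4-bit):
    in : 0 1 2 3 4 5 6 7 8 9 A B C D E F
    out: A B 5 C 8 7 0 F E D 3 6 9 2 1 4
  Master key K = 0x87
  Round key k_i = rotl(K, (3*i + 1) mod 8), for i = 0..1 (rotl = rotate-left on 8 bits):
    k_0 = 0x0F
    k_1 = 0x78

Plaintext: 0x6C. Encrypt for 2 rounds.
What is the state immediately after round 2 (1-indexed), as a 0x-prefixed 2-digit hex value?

0xA9

s_0 = plaintext = 0x6C
s_1 = Round(s_0, k_0) = 0xCA
s_2 = Round(s_1, k_1) = 0xA9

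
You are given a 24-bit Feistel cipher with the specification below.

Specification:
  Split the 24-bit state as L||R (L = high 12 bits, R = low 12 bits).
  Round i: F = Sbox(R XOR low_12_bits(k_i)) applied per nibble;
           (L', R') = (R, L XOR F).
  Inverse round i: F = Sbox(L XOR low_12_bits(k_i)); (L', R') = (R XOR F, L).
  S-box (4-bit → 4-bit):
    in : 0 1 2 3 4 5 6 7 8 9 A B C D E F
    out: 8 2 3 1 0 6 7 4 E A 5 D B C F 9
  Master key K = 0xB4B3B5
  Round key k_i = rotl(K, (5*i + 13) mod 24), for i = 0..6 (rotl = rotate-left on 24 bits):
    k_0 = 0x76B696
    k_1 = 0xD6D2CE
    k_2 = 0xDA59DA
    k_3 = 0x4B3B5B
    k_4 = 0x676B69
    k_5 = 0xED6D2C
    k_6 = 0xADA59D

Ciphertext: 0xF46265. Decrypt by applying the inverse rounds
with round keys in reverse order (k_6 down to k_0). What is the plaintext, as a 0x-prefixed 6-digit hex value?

0x0FAE05

s_0 = ciphertext = 0xF46265
s_1 = InvRound(s_0, k_6) = 0x7A8F46
s_2 = InvRound(s_1, k_5) = 0xAA67A8
s_3 = InvRound(s_2, k_4) = 0x511AA6
s_4 = InvRound(s_3, k_3) = 0x5A3511
s_5 = InvRound(s_4, k_2) = 0xE5B5A3
s_6 = InvRound(s_5, k_1) = 0xE05E5B
s_7 = InvRound(s_6, k_0) = 0x0FAE05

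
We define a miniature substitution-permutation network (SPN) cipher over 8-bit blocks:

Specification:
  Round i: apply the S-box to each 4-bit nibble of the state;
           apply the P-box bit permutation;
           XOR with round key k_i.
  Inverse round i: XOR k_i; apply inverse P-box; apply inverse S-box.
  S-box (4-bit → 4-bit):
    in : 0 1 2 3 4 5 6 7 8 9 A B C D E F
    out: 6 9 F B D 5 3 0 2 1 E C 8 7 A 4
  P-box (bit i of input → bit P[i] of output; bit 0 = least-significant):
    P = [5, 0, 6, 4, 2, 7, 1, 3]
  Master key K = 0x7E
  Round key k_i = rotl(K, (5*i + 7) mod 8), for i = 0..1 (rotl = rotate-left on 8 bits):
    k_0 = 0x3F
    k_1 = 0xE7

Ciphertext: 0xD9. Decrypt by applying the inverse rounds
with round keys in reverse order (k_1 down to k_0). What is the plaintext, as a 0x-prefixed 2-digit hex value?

0x44

s_0 = ciphertext = 0xD9
s_1 = InvRound(s_0, k_1) = 0x41
s_2 = InvRound(s_1, k_0) = 0x44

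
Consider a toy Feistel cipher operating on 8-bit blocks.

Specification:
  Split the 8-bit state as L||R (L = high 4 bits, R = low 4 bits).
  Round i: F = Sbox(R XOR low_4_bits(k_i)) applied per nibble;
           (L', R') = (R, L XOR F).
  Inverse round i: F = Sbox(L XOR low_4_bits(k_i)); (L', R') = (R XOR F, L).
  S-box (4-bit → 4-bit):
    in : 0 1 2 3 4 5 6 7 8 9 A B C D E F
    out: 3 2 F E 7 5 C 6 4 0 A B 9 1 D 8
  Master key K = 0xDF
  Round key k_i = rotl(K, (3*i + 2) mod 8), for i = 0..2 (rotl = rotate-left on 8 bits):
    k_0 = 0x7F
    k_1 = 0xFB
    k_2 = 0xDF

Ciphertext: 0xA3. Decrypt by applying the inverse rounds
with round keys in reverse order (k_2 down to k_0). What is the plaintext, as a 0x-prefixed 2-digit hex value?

s_0 = ciphertext = 0xA3
s_1 = InvRound(s_0, k_2) = 0x6A
s_2 = InvRound(s_1, k_1) = 0xB6
s_3 = InvRound(s_2, k_0) = 0x1B

0x1B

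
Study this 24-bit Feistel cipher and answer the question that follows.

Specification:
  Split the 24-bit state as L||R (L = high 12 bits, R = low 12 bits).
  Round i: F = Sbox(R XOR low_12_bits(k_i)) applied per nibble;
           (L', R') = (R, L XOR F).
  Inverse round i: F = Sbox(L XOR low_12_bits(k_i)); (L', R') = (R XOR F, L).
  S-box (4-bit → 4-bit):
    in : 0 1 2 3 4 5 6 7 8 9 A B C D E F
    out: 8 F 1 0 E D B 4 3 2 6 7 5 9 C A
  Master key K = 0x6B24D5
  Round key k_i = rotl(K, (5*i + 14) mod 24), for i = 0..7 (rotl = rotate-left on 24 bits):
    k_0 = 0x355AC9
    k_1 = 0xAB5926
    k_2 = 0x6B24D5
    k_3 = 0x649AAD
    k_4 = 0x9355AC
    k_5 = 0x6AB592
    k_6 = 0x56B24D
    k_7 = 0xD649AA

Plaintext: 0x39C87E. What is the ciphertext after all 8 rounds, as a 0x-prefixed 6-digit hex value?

s_0 = plaintext = 0x39C87E
s_1 = Round(s_0, k_0) = 0x87E2E8
s_2 = Round(s_1, k_1) = 0x2E8F22
s_3 = Round(s_2, k_2) = 0xF2254C
s_4 = Round(s_3, k_3) = 0x54C5ED
s_5 = Round(s_4, k_4) = 0x5EDDA3
s_6 = Round(s_5, k_5) = 0xDA36E2
s_7 = Round(s_6, k_6) = 0x6E23C9
s_8 = Round(s_7, k_7) = 0x3C9052

0x3C9052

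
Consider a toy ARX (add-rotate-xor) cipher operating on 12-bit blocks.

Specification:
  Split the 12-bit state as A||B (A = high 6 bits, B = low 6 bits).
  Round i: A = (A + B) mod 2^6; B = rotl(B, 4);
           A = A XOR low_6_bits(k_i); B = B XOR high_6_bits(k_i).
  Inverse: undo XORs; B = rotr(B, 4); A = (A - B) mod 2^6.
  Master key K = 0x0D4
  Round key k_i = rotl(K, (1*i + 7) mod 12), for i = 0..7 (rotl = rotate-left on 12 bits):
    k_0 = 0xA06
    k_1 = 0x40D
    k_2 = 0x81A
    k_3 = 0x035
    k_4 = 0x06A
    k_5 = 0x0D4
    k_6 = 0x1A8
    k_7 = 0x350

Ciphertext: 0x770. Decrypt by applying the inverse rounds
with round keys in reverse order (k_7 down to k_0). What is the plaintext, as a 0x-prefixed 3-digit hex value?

0x252

s_0 = ciphertext = 0x770
s_1 = InvRound(s_0, k_7) = 0x5B7
s_2 = InvRound(s_1, k_6) = 0xDC7
s_3 = InvRound(s_2, k_5) = 0x4D0
s_4 = InvRound(s_3, k_4) = 0xD05
s_5 = InvRound(s_4, k_3) = 0xB54
s_6 = InvRound(s_5, k_2) = 0x913
s_7 = InvRound(s_6, k_1) = 0x74C
s_8 = InvRound(s_7, k_0) = 0x252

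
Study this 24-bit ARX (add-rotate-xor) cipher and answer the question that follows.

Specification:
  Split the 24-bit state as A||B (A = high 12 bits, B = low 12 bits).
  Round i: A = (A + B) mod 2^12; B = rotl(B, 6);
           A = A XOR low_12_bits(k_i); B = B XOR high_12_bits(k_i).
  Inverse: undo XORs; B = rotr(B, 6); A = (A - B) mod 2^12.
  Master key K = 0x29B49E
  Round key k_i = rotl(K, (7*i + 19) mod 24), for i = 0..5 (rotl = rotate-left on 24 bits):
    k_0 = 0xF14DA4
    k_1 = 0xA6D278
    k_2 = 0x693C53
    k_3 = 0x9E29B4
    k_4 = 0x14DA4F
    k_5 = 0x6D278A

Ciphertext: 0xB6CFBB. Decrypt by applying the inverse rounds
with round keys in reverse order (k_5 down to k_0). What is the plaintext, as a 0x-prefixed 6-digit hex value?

s_0 = ciphertext = 0xB6CFBB
s_1 = InvRound(s_0, k_5) = 0x281A65
s_2 = InvRound(s_1, k_4) = 0xEA2A2C
s_3 = InvRound(s_2, k_3) = 0x38738F
s_4 = InvRound(s_3, k_2) = 0x8C0714
s_5 = InvRound(s_4, k_1) = 0xC43E75
s_6 = InvRound(s_5, k_0) = 0x9A2845

0x9A2845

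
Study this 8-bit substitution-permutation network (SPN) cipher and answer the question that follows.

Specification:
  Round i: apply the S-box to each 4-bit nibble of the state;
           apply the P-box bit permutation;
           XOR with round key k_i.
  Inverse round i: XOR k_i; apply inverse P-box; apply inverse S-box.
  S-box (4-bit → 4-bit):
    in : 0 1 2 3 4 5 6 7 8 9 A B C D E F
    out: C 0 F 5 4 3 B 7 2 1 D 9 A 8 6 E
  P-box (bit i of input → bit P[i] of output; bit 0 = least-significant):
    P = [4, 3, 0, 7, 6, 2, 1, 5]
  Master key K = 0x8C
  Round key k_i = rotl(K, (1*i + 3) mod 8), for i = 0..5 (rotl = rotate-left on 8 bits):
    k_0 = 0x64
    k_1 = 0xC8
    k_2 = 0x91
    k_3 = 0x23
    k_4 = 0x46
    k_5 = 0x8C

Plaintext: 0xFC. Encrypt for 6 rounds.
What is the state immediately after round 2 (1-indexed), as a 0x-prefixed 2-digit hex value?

0x7D

s_0 = plaintext = 0xFC
s_1 = Round(s_0, k_0) = 0xCA
s_2 = Round(s_1, k_1) = 0x7D
s_3 = Round(s_2, k_2) = 0x57
s_4 = Round(s_3, k_3) = 0x7E
s_5 = Round(s_4, k_4) = 0x09
s_6 = Round(s_5, k_5) = 0xBE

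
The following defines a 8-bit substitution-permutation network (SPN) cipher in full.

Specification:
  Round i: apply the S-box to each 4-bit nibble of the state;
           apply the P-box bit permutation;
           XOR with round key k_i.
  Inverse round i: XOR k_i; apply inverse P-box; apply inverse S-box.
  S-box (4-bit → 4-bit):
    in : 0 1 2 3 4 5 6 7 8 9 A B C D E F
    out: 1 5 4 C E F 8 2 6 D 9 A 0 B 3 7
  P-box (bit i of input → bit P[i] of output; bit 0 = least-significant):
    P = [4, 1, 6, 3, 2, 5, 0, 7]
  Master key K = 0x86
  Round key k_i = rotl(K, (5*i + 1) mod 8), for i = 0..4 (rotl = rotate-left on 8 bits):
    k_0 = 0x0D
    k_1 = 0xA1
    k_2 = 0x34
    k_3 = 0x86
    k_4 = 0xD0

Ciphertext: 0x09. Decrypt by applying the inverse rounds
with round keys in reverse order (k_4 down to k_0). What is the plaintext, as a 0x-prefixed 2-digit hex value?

s_0 = ciphertext = 0x09
s_1 = InvRound(s_0, k_4) = 0x39
s_2 = InvRound(s_1, k_3) = 0x5D
s_3 = InvRound(s_2, k_2) = 0x83
s_4 = InvRound(s_3, k_1) = 0x77
s_5 = InvRound(s_4, k_0) = 0x75

0x75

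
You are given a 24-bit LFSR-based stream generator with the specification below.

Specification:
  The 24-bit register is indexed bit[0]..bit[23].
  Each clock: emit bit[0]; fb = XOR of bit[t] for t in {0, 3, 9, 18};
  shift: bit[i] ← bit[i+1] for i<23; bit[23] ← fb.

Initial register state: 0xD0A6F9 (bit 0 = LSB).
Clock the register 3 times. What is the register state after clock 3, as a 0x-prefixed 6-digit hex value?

0x3A14DF

reg_0 = 0xD0A6F9
clock 1: out=1, reg = 0xE8537C
clock 2: out=0, reg = 0x7429BE
clock 3: out=0, reg = 0x3A14DF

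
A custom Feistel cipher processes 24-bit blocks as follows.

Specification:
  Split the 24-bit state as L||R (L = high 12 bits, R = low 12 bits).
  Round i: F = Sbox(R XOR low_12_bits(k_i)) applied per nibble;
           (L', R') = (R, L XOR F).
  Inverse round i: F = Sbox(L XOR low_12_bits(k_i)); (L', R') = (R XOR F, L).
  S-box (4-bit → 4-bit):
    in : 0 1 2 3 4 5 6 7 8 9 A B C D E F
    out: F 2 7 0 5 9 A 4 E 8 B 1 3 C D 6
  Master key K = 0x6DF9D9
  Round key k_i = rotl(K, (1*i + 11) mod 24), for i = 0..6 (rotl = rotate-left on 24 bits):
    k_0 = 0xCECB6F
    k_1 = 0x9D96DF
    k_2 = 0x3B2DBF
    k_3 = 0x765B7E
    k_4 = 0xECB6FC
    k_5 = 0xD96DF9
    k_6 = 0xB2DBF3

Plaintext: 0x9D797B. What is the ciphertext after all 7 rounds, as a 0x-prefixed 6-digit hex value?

0xB1A977

s_0 = plaintext = 0x9D797B
s_1 = Round(s_0, k_0) = 0x97BEF2
s_2 = Round(s_1, k_1) = 0xEF2707
s_3 = Round(s_2, k_2) = 0x7075EC
s_4 = Round(s_3, k_3) = 0x5ECA80
s_5 = Round(s_4, k_4) = 0xA806AF
s_6 = Round(s_5, k_5) = 0x6AFB1A
s_7 = Round(s_6, k_6) = 0xB1A977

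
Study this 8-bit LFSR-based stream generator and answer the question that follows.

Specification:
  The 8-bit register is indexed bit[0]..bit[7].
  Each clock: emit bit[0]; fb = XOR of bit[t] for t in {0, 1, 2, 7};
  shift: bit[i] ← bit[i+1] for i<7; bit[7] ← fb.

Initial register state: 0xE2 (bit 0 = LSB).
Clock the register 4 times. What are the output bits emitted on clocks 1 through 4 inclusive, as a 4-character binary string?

0100

reg_0 = 0xE2
clock 1: out=0, reg = 0x71
clock 2: out=1, reg = 0xB8
clock 3: out=0, reg = 0xDC
clock 4: out=0, reg = 0x6E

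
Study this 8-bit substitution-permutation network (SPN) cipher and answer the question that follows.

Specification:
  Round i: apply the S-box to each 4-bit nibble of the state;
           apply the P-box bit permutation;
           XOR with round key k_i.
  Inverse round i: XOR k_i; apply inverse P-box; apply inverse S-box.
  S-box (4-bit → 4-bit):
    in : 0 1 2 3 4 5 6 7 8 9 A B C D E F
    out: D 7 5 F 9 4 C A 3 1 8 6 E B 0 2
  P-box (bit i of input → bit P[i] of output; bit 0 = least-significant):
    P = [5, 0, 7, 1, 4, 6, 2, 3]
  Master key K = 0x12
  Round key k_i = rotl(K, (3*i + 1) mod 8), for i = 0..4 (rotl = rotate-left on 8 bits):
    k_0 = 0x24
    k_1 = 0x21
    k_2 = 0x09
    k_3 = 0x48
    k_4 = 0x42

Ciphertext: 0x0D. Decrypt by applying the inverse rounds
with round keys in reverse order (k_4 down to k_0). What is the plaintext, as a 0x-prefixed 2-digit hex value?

s_0 = ciphertext = 0x0D
s_1 = InvRound(s_0, k_4) = 0xC7
s_2 = InvRound(s_1, k_3) = 0x6C
s_3 = InvRound(s_2, k_2) = 0xB8
s_4 = InvRound(s_3, k_1) = 0x4B
s_5 = InvRound(s_4, k_0) = 0xCD

0xCD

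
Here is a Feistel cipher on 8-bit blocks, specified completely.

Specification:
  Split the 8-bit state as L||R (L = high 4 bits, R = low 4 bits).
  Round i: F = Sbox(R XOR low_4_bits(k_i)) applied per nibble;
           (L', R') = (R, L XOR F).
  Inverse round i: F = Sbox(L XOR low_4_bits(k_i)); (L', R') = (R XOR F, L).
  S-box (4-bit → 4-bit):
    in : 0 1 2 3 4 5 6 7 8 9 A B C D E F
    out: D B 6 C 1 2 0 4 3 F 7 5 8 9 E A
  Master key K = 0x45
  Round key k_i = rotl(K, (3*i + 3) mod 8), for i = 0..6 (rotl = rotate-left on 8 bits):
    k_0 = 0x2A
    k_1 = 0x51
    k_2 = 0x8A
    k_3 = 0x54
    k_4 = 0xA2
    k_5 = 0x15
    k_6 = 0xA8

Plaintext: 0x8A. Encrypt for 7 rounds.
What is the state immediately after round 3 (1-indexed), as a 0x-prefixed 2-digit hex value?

s_0 = plaintext = 0x8A
s_1 = Round(s_0, k_0) = 0xA5
s_2 = Round(s_1, k_1) = 0x5B
s_3 = Round(s_2, k_2) = 0xBE
s_4 = Round(s_3, k_3) = 0xEC
s_5 = Round(s_4, k_4) = 0xC0
s_6 = Round(s_5, k_5) = 0x0E
s_7 = Round(s_6, k_6) = 0xE0

0xBE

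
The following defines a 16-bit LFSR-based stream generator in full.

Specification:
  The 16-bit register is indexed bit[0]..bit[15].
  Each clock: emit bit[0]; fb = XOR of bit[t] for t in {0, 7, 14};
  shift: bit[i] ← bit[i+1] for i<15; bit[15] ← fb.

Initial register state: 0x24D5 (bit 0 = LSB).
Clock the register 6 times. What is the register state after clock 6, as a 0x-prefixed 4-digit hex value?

0xB093

reg_0 = 0x24D5
clock 1: out=1, reg = 0x126A
clock 2: out=0, reg = 0x0935
clock 3: out=1, reg = 0x849A
clock 4: out=0, reg = 0xC24D
clock 5: out=1, reg = 0x6126
clock 6: out=0, reg = 0xB093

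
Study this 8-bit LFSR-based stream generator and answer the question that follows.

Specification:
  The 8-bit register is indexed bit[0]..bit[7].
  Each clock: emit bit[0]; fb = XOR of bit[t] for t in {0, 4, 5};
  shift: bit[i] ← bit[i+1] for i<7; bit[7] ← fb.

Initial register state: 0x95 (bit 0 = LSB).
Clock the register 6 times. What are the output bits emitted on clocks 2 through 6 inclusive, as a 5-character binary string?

01010

reg_0 = 0x95
clock 1: out=1, reg = 0x4A
clock 2: out=0, reg = 0x25
clock 3: out=1, reg = 0x12
clock 4: out=0, reg = 0x89
clock 5: out=1, reg = 0xC4
clock 6: out=0, reg = 0x62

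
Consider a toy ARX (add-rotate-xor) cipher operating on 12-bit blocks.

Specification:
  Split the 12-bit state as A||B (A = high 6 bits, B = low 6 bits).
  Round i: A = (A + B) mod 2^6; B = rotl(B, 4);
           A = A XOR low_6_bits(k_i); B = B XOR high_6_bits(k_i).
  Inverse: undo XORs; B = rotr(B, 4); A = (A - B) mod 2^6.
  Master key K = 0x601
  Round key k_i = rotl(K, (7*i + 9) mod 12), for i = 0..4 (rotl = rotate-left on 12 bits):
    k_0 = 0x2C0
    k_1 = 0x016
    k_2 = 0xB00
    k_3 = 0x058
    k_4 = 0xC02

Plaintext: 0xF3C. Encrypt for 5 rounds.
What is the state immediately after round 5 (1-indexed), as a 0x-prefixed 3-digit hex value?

s_0 = plaintext = 0xF3C
s_1 = Round(s_0, k_0) = 0xE04
s_2 = Round(s_1, k_1) = 0xA81
s_3 = Round(s_2, k_2) = 0xAFC
s_4 = Round(s_3, k_3) = 0xFCE
s_5 = Round(s_4, k_4) = 0x3D3

0x3D3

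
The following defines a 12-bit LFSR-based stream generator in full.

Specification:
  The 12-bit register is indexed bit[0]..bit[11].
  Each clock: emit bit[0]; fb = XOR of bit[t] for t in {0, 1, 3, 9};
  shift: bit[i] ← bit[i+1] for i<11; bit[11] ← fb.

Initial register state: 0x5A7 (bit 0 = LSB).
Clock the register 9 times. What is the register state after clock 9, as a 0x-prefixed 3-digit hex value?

0xA92

reg_0 = 0x5A7
clock 1: out=1, reg = 0x2D3
clock 2: out=1, reg = 0x969
clock 3: out=1, reg = 0x4B4
clock 4: out=0, reg = 0x25A
clock 5: out=0, reg = 0x92D
clock 6: out=1, reg = 0x496
clock 7: out=0, reg = 0xA4B
clock 8: out=1, reg = 0x525
clock 9: out=1, reg = 0xA92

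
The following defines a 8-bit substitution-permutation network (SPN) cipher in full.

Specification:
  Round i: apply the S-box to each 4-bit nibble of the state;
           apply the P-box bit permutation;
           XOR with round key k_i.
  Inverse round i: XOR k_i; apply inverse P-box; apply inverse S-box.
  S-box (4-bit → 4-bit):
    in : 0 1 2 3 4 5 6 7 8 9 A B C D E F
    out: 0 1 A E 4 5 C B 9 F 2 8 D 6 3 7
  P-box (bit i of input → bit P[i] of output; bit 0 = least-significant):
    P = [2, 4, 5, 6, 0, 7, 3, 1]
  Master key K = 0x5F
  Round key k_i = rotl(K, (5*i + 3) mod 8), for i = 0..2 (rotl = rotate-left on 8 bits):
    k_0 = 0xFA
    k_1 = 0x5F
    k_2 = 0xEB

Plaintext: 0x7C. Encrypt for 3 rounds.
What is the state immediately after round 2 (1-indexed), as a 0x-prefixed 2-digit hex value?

0x6E

s_0 = plaintext = 0x7C
s_1 = Round(s_0, k_0) = 0x1D
s_2 = Round(s_1, k_1) = 0x6E
s_3 = Round(s_2, k_2) = 0xF5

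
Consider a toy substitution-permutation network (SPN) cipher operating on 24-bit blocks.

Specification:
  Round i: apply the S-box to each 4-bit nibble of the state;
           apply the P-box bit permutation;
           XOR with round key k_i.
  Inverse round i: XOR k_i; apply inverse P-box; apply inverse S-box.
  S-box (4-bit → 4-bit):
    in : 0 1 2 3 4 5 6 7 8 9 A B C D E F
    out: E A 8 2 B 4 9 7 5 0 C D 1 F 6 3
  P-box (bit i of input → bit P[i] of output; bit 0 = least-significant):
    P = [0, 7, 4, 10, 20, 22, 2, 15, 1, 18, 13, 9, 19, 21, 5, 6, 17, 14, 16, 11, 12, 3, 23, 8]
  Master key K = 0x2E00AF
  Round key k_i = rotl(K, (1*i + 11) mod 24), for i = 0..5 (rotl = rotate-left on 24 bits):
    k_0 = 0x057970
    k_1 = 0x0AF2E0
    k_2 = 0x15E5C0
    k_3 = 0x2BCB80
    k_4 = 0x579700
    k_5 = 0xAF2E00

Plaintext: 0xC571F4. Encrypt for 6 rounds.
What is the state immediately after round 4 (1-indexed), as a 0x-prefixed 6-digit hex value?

s_0 = plaintext = 0xC571F4
s_1 = Round(s_0, k_0) = 0x786FD1
s_2 = Round(s_1, k_1) = 0xD5662E
s_3 = Round(s_2, k_2) = 0x9C761A
s_4 = Round(s_3, k_3) = 0x414DB2
s_5 = Round(s_4, k_4) = 0x6B684E
s_6 = Round(s_5, k_5) = 0xF497D2

0x414DB2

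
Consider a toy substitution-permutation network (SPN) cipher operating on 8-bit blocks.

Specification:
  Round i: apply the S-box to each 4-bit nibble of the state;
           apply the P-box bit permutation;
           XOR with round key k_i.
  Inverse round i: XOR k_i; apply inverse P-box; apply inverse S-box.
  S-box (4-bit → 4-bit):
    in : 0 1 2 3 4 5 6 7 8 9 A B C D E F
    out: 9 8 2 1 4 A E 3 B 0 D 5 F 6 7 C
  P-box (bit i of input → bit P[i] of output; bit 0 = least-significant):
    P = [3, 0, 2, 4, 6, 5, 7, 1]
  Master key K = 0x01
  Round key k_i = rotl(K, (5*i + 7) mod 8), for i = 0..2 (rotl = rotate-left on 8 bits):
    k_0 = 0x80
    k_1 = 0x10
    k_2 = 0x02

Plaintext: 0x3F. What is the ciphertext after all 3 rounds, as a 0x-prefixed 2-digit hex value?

0xC6

s_0 = plaintext = 0x3F
s_1 = Round(s_0, k_0) = 0xD4
s_2 = Round(s_1, k_1) = 0xB4
s_3 = Round(s_2, k_2) = 0xC6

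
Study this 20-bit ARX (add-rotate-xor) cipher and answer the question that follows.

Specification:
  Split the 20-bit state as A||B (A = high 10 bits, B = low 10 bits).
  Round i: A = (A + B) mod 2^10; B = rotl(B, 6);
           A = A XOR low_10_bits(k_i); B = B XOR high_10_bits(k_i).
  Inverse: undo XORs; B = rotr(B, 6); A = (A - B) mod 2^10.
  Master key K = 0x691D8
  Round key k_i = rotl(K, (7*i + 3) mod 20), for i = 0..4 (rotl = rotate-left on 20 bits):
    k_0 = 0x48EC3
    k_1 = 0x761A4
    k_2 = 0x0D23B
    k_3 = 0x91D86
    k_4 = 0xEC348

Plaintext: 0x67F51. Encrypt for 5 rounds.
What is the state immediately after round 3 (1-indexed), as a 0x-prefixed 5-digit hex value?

0x10770

s_0 = plaintext = 0x67F51
s_1 = Round(s_0, k_0) = 0x8CD56
s_2 = Round(s_1, k_1) = 0x8B44D
s_3 = Round(s_2, k_2) = 0x10770
s_4 = Round(s_3, k_3) = 0x8DE70
s_5 = Round(s_4, k_4) = 0xFBF97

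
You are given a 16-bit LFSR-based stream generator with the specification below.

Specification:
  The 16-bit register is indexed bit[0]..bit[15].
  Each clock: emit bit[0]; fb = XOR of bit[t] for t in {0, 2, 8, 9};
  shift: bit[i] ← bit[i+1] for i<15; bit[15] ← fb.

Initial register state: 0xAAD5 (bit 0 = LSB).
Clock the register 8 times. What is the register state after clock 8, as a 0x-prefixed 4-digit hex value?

reg_0 = 0xAAD5
clock 1: out=1, reg = 0xD56A
clock 2: out=0, reg = 0xEAB5
clock 3: out=1, reg = 0xF55A
clock 4: out=0, reg = 0xFAAD
clock 5: out=1, reg = 0xFD56
clock 6: out=0, reg = 0x7EAB
clock 7: out=1, reg = 0x3F55
clock 8: out=1, reg = 0x1FAA

0x1FAA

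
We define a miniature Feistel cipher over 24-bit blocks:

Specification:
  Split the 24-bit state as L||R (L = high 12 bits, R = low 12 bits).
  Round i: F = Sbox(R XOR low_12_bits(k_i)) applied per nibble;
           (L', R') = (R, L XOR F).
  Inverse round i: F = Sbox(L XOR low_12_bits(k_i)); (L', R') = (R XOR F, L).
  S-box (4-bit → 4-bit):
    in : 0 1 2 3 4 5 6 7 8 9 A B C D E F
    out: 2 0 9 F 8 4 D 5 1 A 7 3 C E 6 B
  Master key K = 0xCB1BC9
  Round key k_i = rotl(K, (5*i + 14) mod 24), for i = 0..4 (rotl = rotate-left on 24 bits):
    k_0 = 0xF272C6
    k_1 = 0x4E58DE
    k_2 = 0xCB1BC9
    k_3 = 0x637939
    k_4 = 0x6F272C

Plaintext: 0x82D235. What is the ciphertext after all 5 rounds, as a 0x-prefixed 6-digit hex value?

s_0 = plaintext = 0x82D235
s_1 = Round(s_0, k_0) = 0x235A92
s_2 = Round(s_1, k_1) = 0xA92BB9
s_3 = Round(s_2, k_2) = 0xBB98C0
s_4 = Round(s_3, k_3) = 0x8C0B03
s_5 = Round(s_4, k_4) = 0xB0345B

0xB0345B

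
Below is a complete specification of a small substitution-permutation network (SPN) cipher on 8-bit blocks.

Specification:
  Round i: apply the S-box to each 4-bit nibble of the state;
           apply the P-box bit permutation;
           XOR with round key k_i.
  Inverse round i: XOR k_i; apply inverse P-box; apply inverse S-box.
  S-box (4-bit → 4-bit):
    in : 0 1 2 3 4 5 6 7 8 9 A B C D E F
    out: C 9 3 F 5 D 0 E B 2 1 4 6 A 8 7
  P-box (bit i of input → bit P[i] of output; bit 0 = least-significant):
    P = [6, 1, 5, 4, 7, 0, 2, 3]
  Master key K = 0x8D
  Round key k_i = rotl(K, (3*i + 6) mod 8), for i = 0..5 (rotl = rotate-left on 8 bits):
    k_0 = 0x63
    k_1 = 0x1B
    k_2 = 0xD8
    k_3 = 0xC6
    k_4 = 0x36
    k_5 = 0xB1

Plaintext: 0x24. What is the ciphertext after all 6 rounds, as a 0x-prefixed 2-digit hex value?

s_0 = plaintext = 0x24
s_1 = Round(s_0, k_0) = 0x82
s_2 = Round(s_1, k_1) = 0xD0
s_3 = Round(s_2, k_2) = 0xE1
s_4 = Round(s_3, k_3) = 0x9E
s_5 = Round(s_4, k_4) = 0x27
s_6 = Round(s_5, k_5) = 0x02

0x02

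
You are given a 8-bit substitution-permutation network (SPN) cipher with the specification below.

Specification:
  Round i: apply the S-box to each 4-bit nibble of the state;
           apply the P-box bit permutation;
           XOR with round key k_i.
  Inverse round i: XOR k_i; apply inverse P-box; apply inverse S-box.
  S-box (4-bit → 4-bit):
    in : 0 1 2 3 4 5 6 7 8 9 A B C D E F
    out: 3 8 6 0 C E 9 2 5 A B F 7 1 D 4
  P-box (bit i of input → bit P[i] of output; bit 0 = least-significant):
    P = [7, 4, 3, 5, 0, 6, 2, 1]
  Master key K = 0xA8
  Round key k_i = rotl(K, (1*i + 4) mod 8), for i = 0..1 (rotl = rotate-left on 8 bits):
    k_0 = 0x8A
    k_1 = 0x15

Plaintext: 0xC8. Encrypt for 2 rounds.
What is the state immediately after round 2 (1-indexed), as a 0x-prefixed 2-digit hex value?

0x03

s_0 = plaintext = 0xC8
s_1 = Round(s_0, k_0) = 0x47
s_2 = Round(s_1, k_1) = 0x03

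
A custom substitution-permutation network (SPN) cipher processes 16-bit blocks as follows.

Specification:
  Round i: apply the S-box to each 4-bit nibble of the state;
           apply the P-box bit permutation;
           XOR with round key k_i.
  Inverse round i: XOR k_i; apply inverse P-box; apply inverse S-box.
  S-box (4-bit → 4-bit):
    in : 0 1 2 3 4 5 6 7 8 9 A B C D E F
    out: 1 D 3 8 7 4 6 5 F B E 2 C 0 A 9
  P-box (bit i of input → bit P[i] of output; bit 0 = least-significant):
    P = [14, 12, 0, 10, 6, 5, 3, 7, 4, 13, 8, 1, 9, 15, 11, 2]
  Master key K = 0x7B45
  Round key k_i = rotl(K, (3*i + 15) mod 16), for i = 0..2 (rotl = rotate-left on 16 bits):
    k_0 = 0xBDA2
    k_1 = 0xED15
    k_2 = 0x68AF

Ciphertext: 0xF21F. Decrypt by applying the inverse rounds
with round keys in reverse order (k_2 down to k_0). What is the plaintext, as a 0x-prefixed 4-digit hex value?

s_0 = ciphertext = 0xF21F
s_1 = InvRound(s_0, k_2) = 0x40EB
s_2 = InvRound(s_1, k_1) = 0xA883
s_3 = InvRound(s_2, k_0) = 0xD5BA

0xD5BA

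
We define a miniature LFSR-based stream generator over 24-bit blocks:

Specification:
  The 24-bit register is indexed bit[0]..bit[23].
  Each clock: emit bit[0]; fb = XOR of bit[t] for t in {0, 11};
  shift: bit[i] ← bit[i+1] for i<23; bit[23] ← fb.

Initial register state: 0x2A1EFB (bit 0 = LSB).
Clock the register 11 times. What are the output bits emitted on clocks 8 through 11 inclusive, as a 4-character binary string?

reg_0 = 0x2A1EFB
clock 1: out=1, reg = 0x150F7D
clock 2: out=1, reg = 0x0A87BE
clock 3: out=0, reg = 0x0543DF
clock 4: out=1, reg = 0x82A1EF
clock 5: out=1, reg = 0xC150F7
clock 6: out=1, reg = 0xE0A87B
clock 7: out=1, reg = 0x70543D
clock 8: out=1, reg = 0xB82A1E
clock 9: out=0, reg = 0xDC150F
clock 10: out=1, reg = 0xEE0A87
clock 11: out=1, reg = 0x770543

1011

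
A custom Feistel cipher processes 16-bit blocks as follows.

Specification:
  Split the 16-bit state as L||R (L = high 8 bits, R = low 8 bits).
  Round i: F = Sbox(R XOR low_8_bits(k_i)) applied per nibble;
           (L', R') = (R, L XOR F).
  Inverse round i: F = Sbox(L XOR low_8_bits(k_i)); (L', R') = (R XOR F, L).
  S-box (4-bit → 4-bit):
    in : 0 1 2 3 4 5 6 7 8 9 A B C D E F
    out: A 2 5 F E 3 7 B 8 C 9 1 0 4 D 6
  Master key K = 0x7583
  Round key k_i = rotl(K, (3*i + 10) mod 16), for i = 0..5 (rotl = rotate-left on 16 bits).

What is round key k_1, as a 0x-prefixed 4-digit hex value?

0x6EB0

K = 0x7583
k_0 = rotl(K, (3*0+10) mod 16) = rotl(K, 10) = 0x0DD6
k_1 = rotl(K, (3*1+10) mod 16) = rotl(K, 13) = 0x6EB0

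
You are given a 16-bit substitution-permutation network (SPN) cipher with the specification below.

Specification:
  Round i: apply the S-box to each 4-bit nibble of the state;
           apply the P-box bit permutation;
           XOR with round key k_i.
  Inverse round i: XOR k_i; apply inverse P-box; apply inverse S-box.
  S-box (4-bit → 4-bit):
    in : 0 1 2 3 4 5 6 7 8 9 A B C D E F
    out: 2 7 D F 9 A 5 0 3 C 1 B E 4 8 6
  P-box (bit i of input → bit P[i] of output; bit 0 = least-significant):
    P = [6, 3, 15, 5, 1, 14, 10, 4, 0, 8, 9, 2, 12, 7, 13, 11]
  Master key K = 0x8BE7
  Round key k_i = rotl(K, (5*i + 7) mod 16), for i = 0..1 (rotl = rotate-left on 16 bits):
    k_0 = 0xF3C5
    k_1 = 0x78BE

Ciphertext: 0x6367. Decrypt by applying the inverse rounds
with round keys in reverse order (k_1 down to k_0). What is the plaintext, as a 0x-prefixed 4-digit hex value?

s_0 = ciphertext = 0x6367
s_1 = InvRound(s_0, k_1) = 0xB1E8
s_2 = InvRound(s_1, k_0) = 0x7205

0x7205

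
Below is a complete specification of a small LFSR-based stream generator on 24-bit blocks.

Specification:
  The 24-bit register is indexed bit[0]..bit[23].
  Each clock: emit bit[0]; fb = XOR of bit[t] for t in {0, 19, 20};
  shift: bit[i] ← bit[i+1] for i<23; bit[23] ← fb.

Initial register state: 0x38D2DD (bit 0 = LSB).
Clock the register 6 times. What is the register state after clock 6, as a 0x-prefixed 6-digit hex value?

0xA4E34B

reg_0 = 0x38D2DD
clock 1: out=1, reg = 0x9C696E
clock 2: out=0, reg = 0x4E34B7
clock 3: out=1, reg = 0x271A5B
clock 4: out=1, reg = 0x938D2D
clock 5: out=1, reg = 0x49C696
clock 6: out=0, reg = 0xA4E34B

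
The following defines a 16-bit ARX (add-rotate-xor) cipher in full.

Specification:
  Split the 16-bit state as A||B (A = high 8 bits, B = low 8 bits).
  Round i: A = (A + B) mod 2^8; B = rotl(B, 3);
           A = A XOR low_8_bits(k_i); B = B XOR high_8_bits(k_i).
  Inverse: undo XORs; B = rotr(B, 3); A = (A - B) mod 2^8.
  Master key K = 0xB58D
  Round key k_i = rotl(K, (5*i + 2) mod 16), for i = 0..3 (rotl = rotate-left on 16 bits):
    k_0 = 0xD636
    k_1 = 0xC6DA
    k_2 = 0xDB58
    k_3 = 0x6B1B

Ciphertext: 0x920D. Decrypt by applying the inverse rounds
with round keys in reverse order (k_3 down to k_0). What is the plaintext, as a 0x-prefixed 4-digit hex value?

0x194A

s_0 = ciphertext = 0x920D
s_1 = InvRound(s_0, k_3) = 0xBDCC
s_2 = InvRound(s_1, k_2) = 0x03E2
s_3 = InvRound(s_2, k_1) = 0x5584
s_4 = InvRound(s_3, k_0) = 0x194A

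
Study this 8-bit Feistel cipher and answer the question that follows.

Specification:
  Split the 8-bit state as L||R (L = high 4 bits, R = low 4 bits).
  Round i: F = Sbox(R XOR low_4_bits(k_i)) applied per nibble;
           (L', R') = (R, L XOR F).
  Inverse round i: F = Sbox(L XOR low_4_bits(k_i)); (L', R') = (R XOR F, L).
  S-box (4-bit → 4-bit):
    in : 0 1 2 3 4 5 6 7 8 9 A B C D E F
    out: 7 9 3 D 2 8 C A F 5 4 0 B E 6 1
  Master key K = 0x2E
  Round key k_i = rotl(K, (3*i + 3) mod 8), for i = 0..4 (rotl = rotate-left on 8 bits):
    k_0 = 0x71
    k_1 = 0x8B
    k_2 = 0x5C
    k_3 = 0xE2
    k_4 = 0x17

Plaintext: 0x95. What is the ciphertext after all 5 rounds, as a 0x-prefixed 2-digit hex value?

s_0 = plaintext = 0x95
s_1 = Round(s_0, k_0) = 0x5B
s_2 = Round(s_1, k_1) = 0xB2
s_3 = Round(s_2, k_2) = 0x2D
s_4 = Round(s_3, k_3) = 0xD3
s_5 = Round(s_4, k_4) = 0x3F

0x3F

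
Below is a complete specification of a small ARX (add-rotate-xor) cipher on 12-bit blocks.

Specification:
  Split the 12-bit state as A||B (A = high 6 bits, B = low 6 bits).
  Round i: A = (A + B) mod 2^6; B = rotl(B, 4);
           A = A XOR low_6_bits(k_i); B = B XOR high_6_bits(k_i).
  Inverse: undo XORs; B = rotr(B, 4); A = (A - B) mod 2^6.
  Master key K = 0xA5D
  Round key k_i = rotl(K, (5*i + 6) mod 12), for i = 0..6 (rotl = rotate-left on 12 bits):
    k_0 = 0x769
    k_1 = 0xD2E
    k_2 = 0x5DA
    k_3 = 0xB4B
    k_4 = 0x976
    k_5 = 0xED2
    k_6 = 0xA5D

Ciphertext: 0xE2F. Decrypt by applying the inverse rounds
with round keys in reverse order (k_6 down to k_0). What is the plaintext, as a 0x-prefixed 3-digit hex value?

s_0 = ciphertext = 0xE2F
s_1 = InvRound(s_0, k_6) = 0x358
s_2 = InvRound(s_1, k_5) = 0x44E
s_3 = InvRound(s_2, k_4) = 0xE6E
s_4 = InvRound(s_3, k_3) = 0x98C
s_5 = InvRound(s_4, k_2) = 0x3ED
s_6 = InvRound(s_5, k_1) = 0xF25
s_7 = InvRound(s_6, k_0) = 0xCA3

0xCA3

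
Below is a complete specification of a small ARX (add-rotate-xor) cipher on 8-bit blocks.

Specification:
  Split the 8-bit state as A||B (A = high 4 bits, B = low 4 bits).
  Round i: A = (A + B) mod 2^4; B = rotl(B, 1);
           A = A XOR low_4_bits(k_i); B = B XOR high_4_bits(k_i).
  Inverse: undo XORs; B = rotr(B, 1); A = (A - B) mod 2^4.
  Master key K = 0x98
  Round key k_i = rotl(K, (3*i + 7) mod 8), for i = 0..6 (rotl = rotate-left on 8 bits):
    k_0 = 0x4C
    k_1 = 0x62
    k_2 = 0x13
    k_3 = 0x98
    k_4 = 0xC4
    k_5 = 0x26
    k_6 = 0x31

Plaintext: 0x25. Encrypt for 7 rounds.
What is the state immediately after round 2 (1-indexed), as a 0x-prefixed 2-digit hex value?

s_0 = plaintext = 0x25
s_1 = Round(s_0, k_0) = 0xBE
s_2 = Round(s_1, k_1) = 0xBB
s_3 = Round(s_2, k_2) = 0x56
s_4 = Round(s_3, k_3) = 0x35
s_5 = Round(s_4, k_4) = 0xC6
s_6 = Round(s_5, k_5) = 0x4E
s_7 = Round(s_6, k_6) = 0x3E

0xBB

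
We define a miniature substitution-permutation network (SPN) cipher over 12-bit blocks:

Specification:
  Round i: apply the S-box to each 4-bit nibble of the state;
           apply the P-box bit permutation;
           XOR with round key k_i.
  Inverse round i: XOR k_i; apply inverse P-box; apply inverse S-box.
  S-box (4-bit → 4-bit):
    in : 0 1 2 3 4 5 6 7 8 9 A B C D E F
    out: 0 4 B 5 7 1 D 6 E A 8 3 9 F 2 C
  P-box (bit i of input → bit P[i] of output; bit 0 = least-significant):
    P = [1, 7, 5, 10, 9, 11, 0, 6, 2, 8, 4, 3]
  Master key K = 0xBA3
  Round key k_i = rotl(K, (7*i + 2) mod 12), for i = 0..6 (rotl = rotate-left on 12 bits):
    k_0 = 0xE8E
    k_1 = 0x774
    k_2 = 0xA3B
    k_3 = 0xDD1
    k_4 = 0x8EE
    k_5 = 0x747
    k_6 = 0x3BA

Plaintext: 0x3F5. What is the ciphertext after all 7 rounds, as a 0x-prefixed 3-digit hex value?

0xEDB

s_0 = plaintext = 0x3F5
s_1 = Round(s_0, k_0) = 0xED9
s_2 = Round(s_1, k_1) = 0x8B5
s_3 = Round(s_2, k_2) = 0x121
s_4 = Round(s_3, k_3) = 0x7A1
s_5 = Round(s_4, k_4) = 0x99E
s_6 = Round(s_5, k_5) = 0xE8F
s_7 = Round(s_6, k_6) = 0xEDB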